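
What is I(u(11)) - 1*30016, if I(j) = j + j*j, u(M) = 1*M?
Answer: -29884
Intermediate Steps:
u(M) = M
I(j) = j + j²
I(u(11)) - 1*30016 = 11*(1 + 11) - 1*30016 = 11*12 - 30016 = 132 - 30016 = -29884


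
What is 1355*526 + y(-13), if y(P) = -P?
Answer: 712743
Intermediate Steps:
1355*526 + y(-13) = 1355*526 - 1*(-13) = 712730 + 13 = 712743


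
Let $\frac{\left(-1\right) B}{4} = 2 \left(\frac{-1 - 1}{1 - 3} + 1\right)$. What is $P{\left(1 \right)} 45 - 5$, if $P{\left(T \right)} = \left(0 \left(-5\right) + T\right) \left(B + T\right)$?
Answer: $-680$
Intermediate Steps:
$B = -16$ ($B = - 4 \cdot 2 \left(\frac{-1 - 1}{1 - 3} + 1\right) = - 4 \cdot 2 \left(- \frac{2}{-2} + 1\right) = - 4 \cdot 2 \left(\left(-2\right) \left(- \frac{1}{2}\right) + 1\right) = - 4 \cdot 2 \left(1 + 1\right) = - 4 \cdot 2 \cdot 2 = \left(-4\right) 4 = -16$)
$P{\left(T \right)} = T \left(-16 + T\right)$ ($P{\left(T \right)} = \left(0 \left(-5\right) + T\right) \left(-16 + T\right) = \left(0 + T\right) \left(-16 + T\right) = T \left(-16 + T\right)$)
$P{\left(1 \right)} 45 - 5 = 1 \left(-16 + 1\right) 45 - 5 = 1 \left(-15\right) 45 - 5 = \left(-15\right) 45 - 5 = -675 - 5 = -680$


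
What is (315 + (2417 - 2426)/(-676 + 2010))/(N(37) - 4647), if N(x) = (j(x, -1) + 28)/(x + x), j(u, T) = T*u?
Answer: -65601/967817 ≈ -0.067782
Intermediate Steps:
N(x) = (28 - x)/(2*x) (N(x) = (-x + 28)/(x + x) = (28 - x)/((2*x)) = (28 - x)*(1/(2*x)) = (28 - x)/(2*x))
(315 + (2417 - 2426)/(-676 + 2010))/(N(37) - 4647) = (315 + (2417 - 2426)/(-676 + 2010))/((1/2)*(28 - 1*37)/37 - 4647) = (315 - 9/1334)/((1/2)*(1/37)*(28 - 37) - 4647) = (315 - 9*1/1334)/((1/2)*(1/37)*(-9) - 4647) = (315 - 9/1334)/(-9/74 - 4647) = 420201/(1334*(-343887/74)) = (420201/1334)*(-74/343887) = -65601/967817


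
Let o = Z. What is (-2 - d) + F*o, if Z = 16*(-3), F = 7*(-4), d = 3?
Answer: 1339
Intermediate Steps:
F = -28
Z = -48
o = -48
(-2 - d) + F*o = (-2 - 1*3) - 28*(-48) = (-2 - 3) + 1344 = -5 + 1344 = 1339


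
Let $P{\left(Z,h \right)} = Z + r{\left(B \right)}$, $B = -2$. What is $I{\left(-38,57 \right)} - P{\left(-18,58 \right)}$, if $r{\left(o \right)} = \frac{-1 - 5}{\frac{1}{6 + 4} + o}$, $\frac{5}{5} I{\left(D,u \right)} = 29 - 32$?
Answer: $\frac{225}{19} \approx 11.842$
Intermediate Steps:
$I{\left(D,u \right)} = -3$ ($I{\left(D,u \right)} = 29 - 32 = -3$)
$r{\left(o \right)} = - \frac{6}{\frac{1}{10} + o}$
$P{\left(Z,h \right)} = \frac{60}{19} + Z$ ($P{\left(Z,h \right)} = Z - \frac{60}{1 + 10 \left(-2\right)} = Z - \frac{60}{1 - 20} = Z - \frac{60}{-19} = Z - - \frac{60}{19} = Z + \frac{60}{19} = \frac{60}{19} + Z$)
$I{\left(-38,57 \right)} - P{\left(-18,58 \right)} = -3 - \left(\frac{60}{19} - 18\right) = -3 - - \frac{282}{19} = -3 + \frac{282}{19} = \frac{225}{19}$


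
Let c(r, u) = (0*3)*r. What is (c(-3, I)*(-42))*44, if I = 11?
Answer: 0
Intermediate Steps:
c(r, u) = 0 (c(r, u) = 0*r = 0)
(c(-3, I)*(-42))*44 = (0*(-42))*44 = 0*44 = 0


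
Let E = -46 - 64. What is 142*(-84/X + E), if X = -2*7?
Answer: -14768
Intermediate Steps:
X = -14
E = -110
142*(-84/X + E) = 142*(-84/(-14) - 110) = 142*(-84*(-1/14) - 110) = 142*(6 - 110) = 142*(-104) = -14768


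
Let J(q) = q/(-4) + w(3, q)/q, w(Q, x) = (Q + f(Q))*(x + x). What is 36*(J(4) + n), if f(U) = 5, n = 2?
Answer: 612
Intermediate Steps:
w(Q, x) = 2*x*(5 + Q) (w(Q, x) = (Q + 5)*(x + x) = (5 + Q)*(2*x) = 2*x*(5 + Q))
J(q) = 16 - q/4 (J(q) = q/(-4) + (2*q*(5 + 3))/q = q*(-¼) + (2*q*8)/q = -q/4 + (16*q)/q = -q/4 + 16 = 16 - q/4)
36*(J(4) + n) = 36*((16 - ¼*4) + 2) = 36*((16 - 1) + 2) = 36*(15 + 2) = 36*17 = 612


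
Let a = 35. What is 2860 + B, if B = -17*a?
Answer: 2265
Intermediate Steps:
B = -595 (B = -17*35 = -595)
2860 + B = 2860 - 595 = 2265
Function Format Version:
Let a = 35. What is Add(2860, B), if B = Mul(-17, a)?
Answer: 2265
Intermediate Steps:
B = -595 (B = Mul(-17, 35) = -595)
Add(2860, B) = Add(2860, -595) = 2265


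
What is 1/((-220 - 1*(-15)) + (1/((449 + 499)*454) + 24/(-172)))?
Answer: -18506856/3796487789 ≈ -0.0048747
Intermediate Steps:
1/((-220 - 1*(-15)) + (1/((449 + 499)*454) + 24/(-172))) = 1/((-220 + 15) + ((1/454)/948 + 24*(-1/172))) = 1/(-205 + ((1/948)*(1/454) - 6/43)) = 1/(-205 + (1/430392 - 6/43)) = 1/(-205 - 2582309/18506856) = 1/(-3796487789/18506856) = -18506856/3796487789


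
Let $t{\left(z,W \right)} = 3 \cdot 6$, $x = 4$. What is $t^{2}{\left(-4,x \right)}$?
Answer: $324$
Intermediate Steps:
$t{\left(z,W \right)} = 18$
$t^{2}{\left(-4,x \right)} = 18^{2} = 324$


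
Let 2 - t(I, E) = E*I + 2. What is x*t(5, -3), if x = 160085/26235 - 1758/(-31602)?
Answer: 850854550/9211983 ≈ 92.364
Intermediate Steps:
t(I, E) = -E*I (t(I, E) = 2 - (E*I + 2) = 2 - (2 + E*I) = 2 + (-2 - E*I) = -E*I)
x = 170170910/27635949 (x = 160085*(1/26235) - 1758*(-1/31602) = 32017/5247 + 293/5267 = 170170910/27635949 ≈ 6.1576)
x*t(5, -3) = 170170910*(-1*(-3)*5)/27635949 = (170170910/27635949)*15 = 850854550/9211983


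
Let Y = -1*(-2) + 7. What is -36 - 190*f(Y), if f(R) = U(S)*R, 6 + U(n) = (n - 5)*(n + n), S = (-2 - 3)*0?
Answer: 10224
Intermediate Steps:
Y = 9 (Y = 2 + 7 = 9)
S = 0 (S = -5*0 = 0)
U(n) = -6 + 2*n*(-5 + n) (U(n) = -6 + (n - 5)*(n + n) = -6 + (-5 + n)*(2*n) = -6 + 2*n*(-5 + n))
f(R) = -6*R (f(R) = (-6 - 10*0 + 2*0²)*R = (-6 + 0 + 2*0)*R = (-6 + 0 + 0)*R = -6*R)
-36 - 190*f(Y) = -36 - (-1140)*9 = -36 - 190*(-54) = -36 + 10260 = 10224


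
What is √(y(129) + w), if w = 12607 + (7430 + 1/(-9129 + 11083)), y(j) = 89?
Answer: √76843404570/1954 ≈ 141.87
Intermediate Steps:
w = 39152299/1954 (w = 12607 + (7430 + 1/1954) = 12607 + 14518221/1954 = 39152299/1954 ≈ 20037.)
√(y(129) + w) = √(89 + 39152299/1954) = √(39326205/1954) = √76843404570/1954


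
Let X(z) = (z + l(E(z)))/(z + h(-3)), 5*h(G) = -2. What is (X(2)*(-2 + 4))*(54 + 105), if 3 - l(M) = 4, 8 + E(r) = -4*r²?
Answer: 795/4 ≈ 198.75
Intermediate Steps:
E(r) = -8 - 4*r²
h(G) = -⅖ (h(G) = (⅕)*(-2) = -⅖)
l(M) = -1 (l(M) = 3 - 1*4 = 3 - 4 = -1)
X(z) = (-1 + z)/(-⅖ + z) (X(z) = (z - 1)/(z - ⅖) = (-1 + z)/(-⅖ + z))
(X(2)*(-2 + 4))*(54 + 105) = ((5*(-1 + 2)/(-2 + 5*2))*(-2 + 4))*(54 + 105) = ((5*1/(-2 + 10))*2)*159 = ((5*1/8)*2)*159 = ((5*(⅛)*1)*2)*159 = ((5/8)*2)*159 = (5/4)*159 = 795/4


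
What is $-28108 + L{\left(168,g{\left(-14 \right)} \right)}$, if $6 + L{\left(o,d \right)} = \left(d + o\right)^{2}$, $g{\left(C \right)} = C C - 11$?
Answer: $96495$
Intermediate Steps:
$g{\left(C \right)} = -11 + C^{2}$ ($g{\left(C \right)} = C^{2} - 11 = -11 + C^{2}$)
$L{\left(o,d \right)} = -6 + \left(d + o\right)^{2}$
$-28108 + L{\left(168,g{\left(-14 \right)} \right)} = -28108 - \left(6 - \left(\left(-11 + \left(-14\right)^{2}\right) + 168\right)^{2}\right) = -28108 - \left(6 - \left(\left(-11 + 196\right) + 168\right)^{2}\right) = -28108 - \left(6 - \left(185 + 168\right)^{2}\right) = -28108 - \left(6 - 353^{2}\right) = -28108 + \left(-6 + 124609\right) = -28108 + 124603 = 96495$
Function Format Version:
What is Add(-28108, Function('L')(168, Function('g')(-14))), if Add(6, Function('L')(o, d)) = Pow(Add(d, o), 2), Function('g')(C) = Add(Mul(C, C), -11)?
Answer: 96495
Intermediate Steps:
Function('g')(C) = Add(-11, Pow(C, 2)) (Function('g')(C) = Add(Pow(C, 2), -11) = Add(-11, Pow(C, 2)))
Function('L')(o, d) = Add(-6, Pow(Add(d, o), 2))
Add(-28108, Function('L')(168, Function('g')(-14))) = Add(-28108, Add(-6, Pow(Add(Add(-11, Pow(-14, 2)), 168), 2))) = Add(-28108, Add(-6, Pow(Add(Add(-11, 196), 168), 2))) = Add(-28108, Add(-6, Pow(Add(185, 168), 2))) = Add(-28108, Add(-6, Pow(353, 2))) = Add(-28108, Add(-6, 124609)) = Add(-28108, 124603) = 96495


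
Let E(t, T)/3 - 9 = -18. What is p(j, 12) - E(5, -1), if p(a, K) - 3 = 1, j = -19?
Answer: 31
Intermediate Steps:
E(t, T) = -27 (E(t, T) = 27 + 3*(-18) = 27 - 54 = -27)
p(a, K) = 4 (p(a, K) = 3 + 1 = 4)
p(j, 12) - E(5, -1) = 4 - 1*(-27) = 4 + 27 = 31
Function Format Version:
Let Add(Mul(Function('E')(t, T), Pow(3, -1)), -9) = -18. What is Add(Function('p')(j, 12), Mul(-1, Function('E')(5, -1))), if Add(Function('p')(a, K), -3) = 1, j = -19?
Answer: 31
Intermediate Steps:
Function('E')(t, T) = -27 (Function('E')(t, T) = Add(27, Mul(3, -18)) = Add(27, -54) = -27)
Function('p')(a, K) = 4 (Function('p')(a, K) = Add(3, 1) = 4)
Add(Function('p')(j, 12), Mul(-1, Function('E')(5, -1))) = Add(4, Mul(-1, -27)) = Add(4, 27) = 31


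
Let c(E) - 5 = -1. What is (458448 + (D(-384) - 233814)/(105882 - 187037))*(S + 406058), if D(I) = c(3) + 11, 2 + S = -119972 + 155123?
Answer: 16415362881715473/81155 ≈ 2.0227e+11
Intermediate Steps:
S = 35149 (S = -2 + (-119972 + 155123) = -2 + 35151 = 35149)
c(E) = 4 (c(E) = 5 - 1 = 4)
D(I) = 15 (D(I) = 4 + 11 = 15)
(458448 + (D(-384) - 233814)/(105882 - 187037))*(S + 406058) = (458448 + (15 - 233814)/(105882 - 187037))*(35149 + 406058) = (458448 - 233799/(-81155))*441207 = (458448 - 233799*(-1/81155))*441207 = (458448 + 233799/81155)*441207 = (37205581239/81155)*441207 = 16415362881715473/81155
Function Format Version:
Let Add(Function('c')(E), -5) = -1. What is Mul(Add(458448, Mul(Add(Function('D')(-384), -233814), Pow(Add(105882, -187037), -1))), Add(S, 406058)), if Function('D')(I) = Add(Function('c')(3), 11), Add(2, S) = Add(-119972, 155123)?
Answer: Rational(16415362881715473, 81155) ≈ 2.0227e+11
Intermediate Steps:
S = 35149 (S = Add(-2, Add(-119972, 155123)) = Add(-2, 35151) = 35149)
Function('c')(E) = 4 (Function('c')(E) = Add(5, -1) = 4)
Function('D')(I) = 15 (Function('D')(I) = Add(4, 11) = 15)
Mul(Add(458448, Mul(Add(Function('D')(-384), -233814), Pow(Add(105882, -187037), -1))), Add(S, 406058)) = Mul(Add(458448, Mul(Add(15, -233814), Pow(Add(105882, -187037), -1))), Add(35149, 406058)) = Mul(Add(458448, Mul(-233799, Pow(-81155, -1))), 441207) = Mul(Add(458448, Mul(-233799, Rational(-1, 81155))), 441207) = Mul(Add(458448, Rational(233799, 81155)), 441207) = Mul(Rational(37205581239, 81155), 441207) = Rational(16415362881715473, 81155)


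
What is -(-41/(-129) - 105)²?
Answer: -182358016/16641 ≈ -10958.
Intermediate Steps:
-(-41/(-129) - 105)² = -(-41*(-1/129) - 105)² = -(41/129 - 105)² = -(-13504/129)² = -1*182358016/16641 = -182358016/16641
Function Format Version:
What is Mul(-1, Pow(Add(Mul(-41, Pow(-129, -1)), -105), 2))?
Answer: Rational(-182358016, 16641) ≈ -10958.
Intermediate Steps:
Mul(-1, Pow(Add(Mul(-41, Pow(-129, -1)), -105), 2)) = Mul(-1, Pow(Add(Mul(-41, Rational(-1, 129)), -105), 2)) = Mul(-1, Pow(Add(Rational(41, 129), -105), 2)) = Mul(-1, Pow(Rational(-13504, 129), 2)) = Mul(-1, Rational(182358016, 16641)) = Rational(-182358016, 16641)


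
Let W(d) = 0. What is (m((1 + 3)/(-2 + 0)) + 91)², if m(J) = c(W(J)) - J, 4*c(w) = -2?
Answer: 34225/4 ≈ 8556.3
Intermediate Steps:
c(w) = -½ (c(w) = (¼)*(-2) = -½)
m(J) = -½ - J
(m((1 + 3)/(-2 + 0)) + 91)² = ((-½ - (1 + 3)/(-2 + 0)) + 91)² = ((-½ - 4/(-2)) + 91)² = ((-½ - 4*(-1)/2) + 91)² = ((-½ - 1*(-2)) + 91)² = ((-½ + 2) + 91)² = (3/2 + 91)² = (185/2)² = 34225/4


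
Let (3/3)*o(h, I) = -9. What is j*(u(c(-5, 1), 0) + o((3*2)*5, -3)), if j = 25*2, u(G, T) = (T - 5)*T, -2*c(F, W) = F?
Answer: -450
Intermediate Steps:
o(h, I) = -9
c(F, W) = -F/2
u(G, T) = T*(-5 + T) (u(G, T) = (-5 + T)*T = T*(-5 + T))
j = 50
j*(u(c(-5, 1), 0) + o((3*2)*5, -3)) = 50*(0*(-5 + 0) - 9) = 50*(0*(-5) - 9) = 50*(0 - 9) = 50*(-9) = -450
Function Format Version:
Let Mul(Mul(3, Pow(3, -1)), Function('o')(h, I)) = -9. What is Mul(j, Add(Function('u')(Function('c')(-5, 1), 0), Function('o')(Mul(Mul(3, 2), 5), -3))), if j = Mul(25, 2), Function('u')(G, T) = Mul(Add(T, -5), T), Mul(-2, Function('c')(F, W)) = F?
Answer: -450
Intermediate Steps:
Function('o')(h, I) = -9
Function('c')(F, W) = Mul(Rational(-1, 2), F)
Function('u')(G, T) = Mul(T, Add(-5, T)) (Function('u')(G, T) = Mul(Add(-5, T), T) = Mul(T, Add(-5, T)))
j = 50
Mul(j, Add(Function('u')(Function('c')(-5, 1), 0), Function('o')(Mul(Mul(3, 2), 5), -3))) = Mul(50, Add(Mul(0, Add(-5, 0)), -9)) = Mul(50, Add(Mul(0, -5), -9)) = Mul(50, Add(0, -9)) = Mul(50, -9) = -450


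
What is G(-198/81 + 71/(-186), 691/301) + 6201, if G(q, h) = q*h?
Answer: 1040417851/167958 ≈ 6194.5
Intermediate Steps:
G(q, h) = h*q
G(-198/81 + 71/(-186), 691/301) + 6201 = (691/301)*(-198/81 + 71/(-186)) + 6201 = (691*(1/301))*(-198*1/81 + 71*(-1/186)) + 6201 = 691*(-22/9 - 71/186)/301 + 6201 = (691/301)*(-1577/558) + 6201 = -1089707/167958 + 6201 = 1040417851/167958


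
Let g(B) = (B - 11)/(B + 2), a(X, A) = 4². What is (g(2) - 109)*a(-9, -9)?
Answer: -1780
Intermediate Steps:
a(X, A) = 16
g(B) = (-11 + B)/(2 + B)
(g(2) - 109)*a(-9, -9) = ((-11 + 2)/(2 + 2) - 109)*16 = (-9/4 - 109)*16 = -445/4*16 = -1780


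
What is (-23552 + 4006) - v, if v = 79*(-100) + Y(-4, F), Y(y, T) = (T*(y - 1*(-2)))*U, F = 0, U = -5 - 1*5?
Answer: -11646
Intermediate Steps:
U = -10 (U = -5 - 5 = -10)
Y(y, T) = -10*T*(2 + y) (Y(y, T) = (T*(y - 1*(-2)))*(-10) = (T*(y + 2))*(-10) = (T*(2 + y))*(-10) = -10*T*(2 + y))
v = -7900 (v = 79*(-100) - 10*0*(2 - 4) = -7900 - 10*0*(-2) = -7900 + 0 = -7900)
(-23552 + 4006) - v = (-23552 + 4006) - 1*(-7900) = -19546 + 7900 = -11646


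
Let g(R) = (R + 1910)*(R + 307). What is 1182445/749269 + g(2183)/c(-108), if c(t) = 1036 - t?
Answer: 3818790089705/428581868 ≈ 8910.3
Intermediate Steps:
g(R) = (307 + R)*(1910 + R) (g(R) = (1910 + R)*(307 + R) = (307 + R)*(1910 + R))
1182445/749269 + g(2183)/c(-108) = 1182445/749269 + (586370 + 2183² + 2217*2183)/(1036 - 1*(-108)) = 1182445*(1/749269) + (586370 + 4765489 + 4839711)/(1036 + 108) = 1182445/749269 + 10191570/1144 = 1182445/749269 + 10191570*(1/1144) = 1182445/749269 + 5095785/572 = 3818790089705/428581868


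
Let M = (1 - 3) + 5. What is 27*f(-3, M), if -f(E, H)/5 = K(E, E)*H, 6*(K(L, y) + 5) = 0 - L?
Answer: 3645/2 ≈ 1822.5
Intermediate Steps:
K(L, y) = -5 - L/6 (K(L, y) = -5 + (0 - L)/6 = -5 + (-L)/6 = -5 - L/6)
M = 3 (M = -2 + 5 = 3)
f(E, H) = -5*H*(-5 - E/6) (f(E, H) = -5*(-5 - E/6)*H = -5*H*(-5 - E/6))
27*f(-3, M) = 27*((⅚)*3*(30 - 3)) = 27*((⅚)*3*27) = 27*(135/2) = 3645/2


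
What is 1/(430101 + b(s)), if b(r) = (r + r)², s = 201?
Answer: 1/591705 ≈ 1.6900e-6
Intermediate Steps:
b(r) = 4*r² (b(r) = (2*r)² = 4*r²)
1/(430101 + b(s)) = 1/(430101 + 4*201²) = 1/(430101 + 4*40401) = 1/(430101 + 161604) = 1/591705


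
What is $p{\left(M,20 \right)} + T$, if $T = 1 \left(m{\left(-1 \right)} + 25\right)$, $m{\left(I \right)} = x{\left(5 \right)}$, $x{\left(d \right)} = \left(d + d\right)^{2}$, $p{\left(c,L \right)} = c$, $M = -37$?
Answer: $88$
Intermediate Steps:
$x{\left(d \right)} = 4 d^{2}$ ($x{\left(d \right)} = \left(2 d\right)^{2} = 4 d^{2}$)
$m{\left(I \right)} = 100$ ($m{\left(I \right)} = 4 \cdot 5^{2} = 4 \cdot 25 = 100$)
$T = 125$ ($T = 1 \left(100 + 25\right) = 1 \cdot 125 = 125$)
$p{\left(M,20 \right)} + T = -37 + 125 = 88$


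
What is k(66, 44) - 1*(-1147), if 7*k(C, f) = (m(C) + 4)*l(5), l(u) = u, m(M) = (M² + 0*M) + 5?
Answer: 29854/7 ≈ 4264.9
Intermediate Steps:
m(M) = 5 + M² (m(M) = (M² + 0) + 5 = M² + 5 = 5 + M²)
k(C, f) = 45/7 + 5*C²/7 (k(C, f) = (((5 + C²) + 4)*5)/7 = ((9 + C²)*5)/7 = (45 + 5*C²)/7 = 45/7 + 5*C²/7)
k(66, 44) - 1*(-1147) = (45/7 + (5/7)*66²) - 1*(-1147) = (45/7 + (5/7)*4356) + 1147 = (45/7 + 21780/7) + 1147 = 21825/7 + 1147 = 29854/7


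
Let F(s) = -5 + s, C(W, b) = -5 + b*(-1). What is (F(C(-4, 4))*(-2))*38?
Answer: 1064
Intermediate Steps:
C(W, b) = -5 - b
(F(C(-4, 4))*(-2))*38 = ((-5 + (-5 - 1*4))*(-2))*38 = ((-5 + (-5 - 4))*(-2))*38 = ((-5 - 9)*(-2))*38 = -14*(-2)*38 = 28*38 = 1064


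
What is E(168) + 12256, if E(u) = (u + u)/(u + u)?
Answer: 12257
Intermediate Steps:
E(u) = 1 (E(u) = (2*u)/((2*u)) = (2*u)*(1/(2*u)) = 1)
E(168) + 12256 = 1 + 12256 = 12257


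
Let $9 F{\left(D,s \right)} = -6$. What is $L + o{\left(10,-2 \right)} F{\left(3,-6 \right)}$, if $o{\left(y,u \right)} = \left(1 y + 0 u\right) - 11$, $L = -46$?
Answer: $- \frac{136}{3} \approx -45.333$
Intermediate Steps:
$F{\left(D,s \right)} = - \frac{2}{3}$ ($F{\left(D,s \right)} = \frac{1}{9} \left(-6\right) = - \frac{2}{3}$)
$o{\left(y,u \right)} = -11 + y$ ($o{\left(y,u \right)} = \left(y + 0\right) - 11 = y - 11 = -11 + y$)
$L + o{\left(10,-2 \right)} F{\left(3,-6 \right)} = -46 + \left(-11 + 10\right) \left(- \frac{2}{3}\right) = -46 - - \frac{2}{3} = -46 + \frac{2}{3} = - \frac{136}{3}$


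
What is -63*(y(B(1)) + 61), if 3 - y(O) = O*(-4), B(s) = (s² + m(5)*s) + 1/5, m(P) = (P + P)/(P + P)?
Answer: -22932/5 ≈ -4586.4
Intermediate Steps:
m(P) = 1 (m(P) = (2*P)/((2*P)) = (2*P)*(1/(2*P)) = 1)
B(s) = ⅕ + s + s² (B(s) = (s² + 1*s) + 1/5 = (s² + s) + ⅕ = (s + s²) + ⅕ = ⅕ + s + s²)
y(O) = 3 + 4*O (y(O) = 3 - O*(-4) = 3 - (-4)*O = 3 + 4*O)
-63*(y(B(1)) + 61) = -63*((3 + 4*(⅕ + 1 + 1²)) + 61) = -63*((3 + 4*(⅕ + 1 + 1)) + 61) = -63*((3 + 4*(11/5)) + 61) = -63*((3 + 44/5) + 61) = -63*(59/5 + 61) = -63*364/5 = -22932/5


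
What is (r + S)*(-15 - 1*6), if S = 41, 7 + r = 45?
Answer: -1659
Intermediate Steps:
r = 38 (r = -7 + 45 = 38)
(r + S)*(-15 - 1*6) = (38 + 41)*(-15 - 1*6) = 79*(-15 - 6) = 79*(-21) = -1659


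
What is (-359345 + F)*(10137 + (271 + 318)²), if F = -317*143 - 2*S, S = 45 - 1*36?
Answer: -144499230252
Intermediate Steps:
S = 9 (S = 45 - 36 = 9)
F = -45349 (F = -317*143 - 2*9 = -45331 - 18 = -45349)
(-359345 + F)*(10137 + (271 + 318)²) = (-359345 - 45349)*(10137 + (271 + 318)²) = -404694*(10137 + 589²) = -404694*(10137 + 346921) = -404694*357058 = -144499230252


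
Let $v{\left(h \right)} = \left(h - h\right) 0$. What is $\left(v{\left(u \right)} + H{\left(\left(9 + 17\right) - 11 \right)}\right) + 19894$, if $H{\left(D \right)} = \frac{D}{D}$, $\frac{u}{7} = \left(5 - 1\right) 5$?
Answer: $19895$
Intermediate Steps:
$u = 140$ ($u = 7 \left(5 - 1\right) 5 = 7 \cdot 4 \cdot 5 = 7 \cdot 20 = 140$)
$v{\left(h \right)} = 0$ ($v{\left(h \right)} = 0 \cdot 0 = 0$)
$H{\left(D \right)} = 1$
$\left(v{\left(u \right)} + H{\left(\left(9 + 17\right) - 11 \right)}\right) + 19894 = \left(0 + 1\right) + 19894 = 1 + 19894 = 19895$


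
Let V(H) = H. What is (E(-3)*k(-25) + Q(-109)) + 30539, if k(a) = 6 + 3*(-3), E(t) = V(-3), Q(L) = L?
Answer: 30439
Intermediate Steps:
E(t) = -3
k(a) = -3 (k(a) = 6 - 9 = -3)
(E(-3)*k(-25) + Q(-109)) + 30539 = (-3*(-3) - 109) + 30539 = (9 - 109) + 30539 = -100 + 30539 = 30439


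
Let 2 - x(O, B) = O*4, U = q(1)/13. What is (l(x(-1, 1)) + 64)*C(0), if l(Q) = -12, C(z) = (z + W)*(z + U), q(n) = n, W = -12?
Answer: -48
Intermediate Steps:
U = 1/13 ≈ 0.076923
x(O, B) = 2 - 4*O (x(O, B) = 2 - O*4 = 2 - 4*O)
C(z) = (-12 + z)*(1/13 + z) (C(z) = (z - 12)*(z + 1/13) = (-12 + z)*(1/13 + z))
(l(x(-1, 1)) + 64)*C(0) = (-12 + 64)*(-12/13 + 0² - 155/13*0) = 52*(-12/13 + 0 + 0) = 52*(-12/13) = -48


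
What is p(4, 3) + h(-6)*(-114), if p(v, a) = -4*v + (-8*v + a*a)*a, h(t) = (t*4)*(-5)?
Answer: -13765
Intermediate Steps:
h(t) = -20*t (h(t) = (4*t)*(-5) = -20*t)
p(v, a) = -4*v + a*(a² - 8*v) (p(v, a) = -4*v + (-8*v + a²)*a = -4*v + (a² - 8*v)*a = -4*v + a*(a² - 8*v))
p(4, 3) + h(-6)*(-114) = (3³ - 4*4 - 8*3*4) - 20*(-6)*(-114) = (27 - 16 - 96) + 120*(-114) = -85 - 13680 = -13765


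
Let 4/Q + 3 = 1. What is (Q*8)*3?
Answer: -48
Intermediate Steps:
Q = -2 (Q = 4/(-3 + 1) = 4/(-2) = 4*(-½) = -2)
(Q*8)*3 = -2*8*3 = -16*3 = -48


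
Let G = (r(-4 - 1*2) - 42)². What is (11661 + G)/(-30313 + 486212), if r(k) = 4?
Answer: 13105/455899 ≈ 0.028745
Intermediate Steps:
G = 1444 (G = (4 - 42)² = (-38)² = 1444)
(11661 + G)/(-30313 + 486212) = (11661 + 1444)/(-30313 + 486212) = 13105/455899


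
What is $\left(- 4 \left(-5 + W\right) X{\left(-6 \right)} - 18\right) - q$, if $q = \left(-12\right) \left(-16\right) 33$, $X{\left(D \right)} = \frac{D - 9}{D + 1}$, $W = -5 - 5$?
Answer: $-6174$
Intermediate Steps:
$W = -10$ ($W = -5 - 5 = -10$)
$X{\left(D \right)} = \frac{-9 + D}{1 + D}$
$q = 6336$ ($q = 192 \cdot 33 = 6336$)
$\left(- 4 \left(-5 + W\right) X{\left(-6 \right)} - 18\right) - q = \left(- 4 \left(-5 - 10\right) \frac{-9 - 6}{1 - 6} - 18\right) - 6336 = \left(\left(-4\right) \left(-15\right) \frac{1}{-5} \left(-15\right) - 18\right) - 6336 = \left(60 \left(\left(- \frac{1}{5}\right) \left(-15\right)\right) - 18\right) - 6336 = \left(60 \cdot 3 - 18\right) - 6336 = \left(180 - 18\right) - 6336 = 162 - 6336 = -6174$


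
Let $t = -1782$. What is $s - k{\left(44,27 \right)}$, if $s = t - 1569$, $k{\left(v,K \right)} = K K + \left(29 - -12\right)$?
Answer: $-4121$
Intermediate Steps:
$k{\left(v,K \right)} = 41 + K^{2}$ ($k{\left(v,K \right)} = K^{2} + \left(29 + 12\right) = K^{2} + 41 = 41 + K^{2}$)
$s = -3351$ ($s = -1782 - 1569 = -3351$)
$s - k{\left(44,27 \right)} = -3351 - \left(41 + 27^{2}\right) = -3351 - \left(41 + 729\right) = -3351 - 770 = -4121$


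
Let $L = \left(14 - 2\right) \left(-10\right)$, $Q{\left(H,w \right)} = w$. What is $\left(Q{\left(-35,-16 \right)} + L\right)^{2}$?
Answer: $18496$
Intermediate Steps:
$L = -120$ ($L = 12 \left(-10\right) = -120$)
$\left(Q{\left(-35,-16 \right)} + L\right)^{2} = \left(-16 - 120\right)^{2} = \left(-136\right)^{2} = 18496$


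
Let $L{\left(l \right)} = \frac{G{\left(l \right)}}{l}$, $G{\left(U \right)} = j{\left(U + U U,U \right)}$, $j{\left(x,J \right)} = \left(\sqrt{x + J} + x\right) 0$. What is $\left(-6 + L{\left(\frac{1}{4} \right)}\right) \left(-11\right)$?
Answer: $66$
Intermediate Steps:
$j{\left(x,J \right)} = 0$ ($j{\left(x,J \right)} = \left(\sqrt{J + x} + x\right) 0 = \left(x + \sqrt{J + x}\right) 0 = 0$)
$G{\left(U \right)} = 0$
$L{\left(l \right)} = 0$ ($L{\left(l \right)} = \frac{0}{l} = 0$)
$\left(-6 + L{\left(\frac{1}{4} \right)}\right) \left(-11\right) = \left(-6 + 0\right) \left(-11\right) = \left(-6\right) \left(-11\right) = 66$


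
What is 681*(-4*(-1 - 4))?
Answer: 13620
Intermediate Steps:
681*(-4*(-1 - 4)) = 681*(-4*(-5)) = 681*20 = 13620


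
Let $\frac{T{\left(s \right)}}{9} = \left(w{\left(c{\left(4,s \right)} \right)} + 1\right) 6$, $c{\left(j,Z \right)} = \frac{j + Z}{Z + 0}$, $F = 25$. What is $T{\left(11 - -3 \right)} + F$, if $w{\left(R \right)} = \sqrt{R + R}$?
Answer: $79 + \frac{162 \sqrt{14}}{7} \approx 165.59$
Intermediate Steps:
$c{\left(j,Z \right)} = \frac{Z + j}{Z}$
$w{\left(R \right)} = \sqrt{2} \sqrt{R}$ ($w{\left(R \right)} = \sqrt{2 R} = \sqrt{2} \sqrt{R}$)
$T{\left(s \right)} = 54 + 54 \sqrt{2} \sqrt{\frac{4 + s}{s}}$ ($T{\left(s \right)} = 9 \left(\sqrt{2} \sqrt{\frac{s + 4}{s}} + 1\right) 6 = 9 \left(\sqrt{2} \sqrt{\frac{4 + s}{s}} + 1\right) 6 = 9 \left(1 + \sqrt{2} \sqrt{\frac{4 + s}{s}}\right) 6 = 9 \left(6 + 6 \sqrt{2} \sqrt{\frac{4 + s}{s}}\right) = 54 + 54 \sqrt{2} \sqrt{\frac{4 + s}{s}}$)
$T{\left(11 - -3 \right)} + F = \left(54 + 54 \sqrt{2} \sqrt{\frac{4 + \left(11 - -3\right)}{11 - -3}}\right) + 25 = \left(54 + 54 \sqrt{2} \sqrt{\frac{4 + \left(11 + 3\right)}{11 + 3}}\right) + 25 = \left(54 + 54 \sqrt{2} \sqrt{\frac{4 + 14}{14}}\right) + 25 = \left(54 + 54 \sqrt{2} \sqrt{\frac{1}{14} \cdot 18}\right) + 25 = \left(54 + 54 \sqrt{2} \sqrt{\frac{9}{7}}\right) + 25 = \left(54 + 54 \sqrt{2} \frac{3 \sqrt{7}}{7}\right) + 25 = \left(54 + \frac{162 \sqrt{14}}{7}\right) + 25 = 79 + \frac{162 \sqrt{14}}{7}$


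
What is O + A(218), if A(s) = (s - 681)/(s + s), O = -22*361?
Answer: -3463175/436 ≈ -7943.1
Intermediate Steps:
O = -7942
A(s) = (-681 + s)/(2*s) (A(s) = (-681 + s)/((2*s)) = (-681 + s)*(1/(2*s)) = (-681 + s)/(2*s))
O + A(218) = -7942 + (½)*(-681 + 218)/218 = -7942 + (½)*(1/218)*(-463) = -7942 - 463/436 = -3463175/436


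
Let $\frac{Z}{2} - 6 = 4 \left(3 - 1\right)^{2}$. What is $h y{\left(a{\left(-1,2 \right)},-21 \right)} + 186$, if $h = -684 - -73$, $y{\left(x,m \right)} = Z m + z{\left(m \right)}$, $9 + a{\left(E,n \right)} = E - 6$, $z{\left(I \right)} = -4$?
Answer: $567194$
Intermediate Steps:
$a{\left(E,n \right)} = -15 + E$ ($a{\left(E,n \right)} = -9 + \left(E - 6\right) = -9 + \left(-6 + E\right) = -15 + E$)
$Z = 44$ ($Z = 12 + 2 \cdot 4 \left(3 - 1\right)^{2} = 12 + 2 \cdot 4 \cdot 2^{2} = 12 + 2 \cdot 4 \cdot 4 = 12 + 2 \cdot 16 = 12 + 32 = 44$)
$y{\left(x,m \right)} = -4 + 44 m$ ($y{\left(x,m \right)} = 44 m - 4 = -4 + 44 m$)
$h = -611$ ($h = -684 + 73 = -611$)
$h y{\left(a{\left(-1,2 \right)},-21 \right)} + 186 = - 611 \left(-4 + 44 \left(-21\right)\right) + 186 = - 611 \left(-4 - 924\right) + 186 = \left(-611\right) \left(-928\right) + 186 = 567008 + 186 = 567194$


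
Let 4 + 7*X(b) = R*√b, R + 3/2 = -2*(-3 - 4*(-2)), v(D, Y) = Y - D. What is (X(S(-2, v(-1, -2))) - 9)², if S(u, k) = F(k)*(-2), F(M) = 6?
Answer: 2902/49 + 3082*I*√3/49 ≈ 59.224 + 108.94*I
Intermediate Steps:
R = -23/2 (R = -3/2 - 2*(-3 - 4*(-2)) = -3/2 - 2*(-3 + 8) = -3/2 - 2*5 = -3/2 - 10 = -23/2 ≈ -11.500)
S(u, k) = -12 (S(u, k) = 6*(-2) = -12)
X(b) = -4/7 - 23*√b/14 (X(b) = -4/7 + (-23*√b/2)/7 = -4/7 - 23*√b/14)
(X(S(-2, v(-1, -2))) - 9)² = ((-4/7 - 23*I*√3/7) - 9)² = (-67/7 - 23*I*√3/7)²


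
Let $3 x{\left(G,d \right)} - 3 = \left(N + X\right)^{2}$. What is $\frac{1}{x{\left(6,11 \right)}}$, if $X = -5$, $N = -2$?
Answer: $\frac{3}{52} \approx 0.057692$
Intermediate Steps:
$x{\left(G,d \right)} = \frac{52}{3}$ ($x{\left(G,d \right)} = 1 + \frac{\left(-2 - 5\right)^{2}}{3} = 1 + \frac{\left(-7\right)^{2}}{3} = 1 + \frac{1}{3} \cdot 49 = 1 + \frac{49}{3} = \frac{52}{3}$)
$\frac{1}{x{\left(6,11 \right)}} = \frac{1}{\frac{52}{3}} = \frac{3}{52}$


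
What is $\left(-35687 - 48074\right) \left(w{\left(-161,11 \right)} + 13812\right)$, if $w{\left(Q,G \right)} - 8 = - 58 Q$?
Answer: $-1939737238$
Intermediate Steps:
$w{\left(Q,G \right)} = 8 - 58 Q$
$\left(-35687 - 48074\right) \left(w{\left(-161,11 \right)} + 13812\right) = \left(-35687 - 48074\right) \left(\left(8 - -9338\right) + 13812\right) = - 83761 \left(\left(8 + 9338\right) + 13812\right) = - 83761 \left(9346 + 13812\right) = \left(-83761\right) 23158 = -1939737238$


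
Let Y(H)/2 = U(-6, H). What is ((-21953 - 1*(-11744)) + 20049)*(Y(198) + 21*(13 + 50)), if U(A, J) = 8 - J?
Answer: 9279120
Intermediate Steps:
Y(H) = 16 - 2*H (Y(H) = 2*(8 - H) = 16 - 2*H)
((-21953 - 1*(-11744)) + 20049)*(Y(198) + 21*(13 + 50)) = ((-21953 - 1*(-11744)) + 20049)*((16 - 2*198) + 21*(13 + 50)) = ((-21953 + 11744) + 20049)*((16 - 396) + 21*63) = (-10209 + 20049)*(-380 + 1323) = 9840*943 = 9279120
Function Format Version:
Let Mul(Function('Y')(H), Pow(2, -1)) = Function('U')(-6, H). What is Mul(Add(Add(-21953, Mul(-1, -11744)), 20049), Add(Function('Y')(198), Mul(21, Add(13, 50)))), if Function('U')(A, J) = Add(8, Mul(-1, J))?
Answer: 9279120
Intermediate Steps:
Function('Y')(H) = Add(16, Mul(-2, H)) (Function('Y')(H) = Mul(2, Add(8, Mul(-1, H))) = Add(16, Mul(-2, H)))
Mul(Add(Add(-21953, Mul(-1, -11744)), 20049), Add(Function('Y')(198), Mul(21, Add(13, 50)))) = Mul(Add(Add(-21953, Mul(-1, -11744)), 20049), Add(Add(16, Mul(-2, 198)), Mul(21, Add(13, 50)))) = Mul(Add(Add(-21953, 11744), 20049), Add(Add(16, -396), Mul(21, 63))) = Mul(Add(-10209, 20049), Add(-380, 1323)) = Mul(9840, 943) = 9279120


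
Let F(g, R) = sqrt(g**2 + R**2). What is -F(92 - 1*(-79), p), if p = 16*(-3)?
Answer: -3*sqrt(3505) ≈ -177.61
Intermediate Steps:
p = -48
F(g, R) = sqrt(R**2 + g**2)
-F(92 - 1*(-79), p) = -sqrt((-48)**2 + (92 - 1*(-79))**2) = -sqrt(2304 + (92 + 79)**2) = -sqrt(2304 + 171**2) = -sqrt(2304 + 29241) = -sqrt(31545) = -3*sqrt(3505)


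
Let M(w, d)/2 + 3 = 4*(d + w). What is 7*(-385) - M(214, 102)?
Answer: -5217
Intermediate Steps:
M(w, d) = -6 + 8*d + 8*w (M(w, d) = -6 + 2*(4*(d + w)) = -6 + 2*(4*d + 4*w) = -6 + (8*d + 8*w) = -6 + 8*d + 8*w)
7*(-385) - M(214, 102) = 7*(-385) - (-6 + 8*102 + 8*214) = -2695 - (-6 + 816 + 1712) = -2695 - 1*2522 = -2695 - 2522 = -5217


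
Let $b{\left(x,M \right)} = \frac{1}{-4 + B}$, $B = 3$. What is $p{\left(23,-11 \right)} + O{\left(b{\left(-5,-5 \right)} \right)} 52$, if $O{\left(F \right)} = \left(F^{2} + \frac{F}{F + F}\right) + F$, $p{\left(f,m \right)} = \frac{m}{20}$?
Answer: $\frac{509}{20} \approx 25.45$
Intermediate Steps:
$p{\left(f,m \right)} = \frac{m}{20}$ ($p{\left(f,m \right)} = m \frac{1}{20} = \frac{m}{20}$)
$b{\left(x,M \right)} = -1$ ($b{\left(x,M \right)} = \frac{1}{-4 + 3} = \frac{1}{-1} = -1$)
$O{\left(F \right)} = \frac{1}{2} + F + F^{2}$ ($O{\left(F \right)} = \left(F^{2} + \frac{F}{2 F}\right) + F = \left(F^{2} + \frac{1}{2 F} F\right) + F = \left(F^{2} + \frac{1}{2}\right) + F = \left(\frac{1}{2} + F^{2}\right) + F = \frac{1}{2} + F + F^{2}$)
$p{\left(23,-11 \right)} + O{\left(b{\left(-5,-5 \right)} \right)} 52 = \frac{1}{20} \left(-11\right) + \left(\frac{1}{2} - 1 + \left(-1\right)^{2}\right) 52 = - \frac{11}{20} + \left(\frac{1}{2} - 1 + 1\right) 52 = - \frac{11}{20} + \frac{1}{2} \cdot 52 = - \frac{11}{20} + 26 = \frac{509}{20}$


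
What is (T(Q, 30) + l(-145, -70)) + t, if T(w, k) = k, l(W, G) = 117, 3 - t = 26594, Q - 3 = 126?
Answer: -26444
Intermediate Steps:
Q = 129 (Q = 3 + 126 = 129)
t = -26591 (t = 3 - 1*26594 = 3 - 26594 = -26591)
(T(Q, 30) + l(-145, -70)) + t = (30 + 117) - 26591 = 147 - 26591 = -26444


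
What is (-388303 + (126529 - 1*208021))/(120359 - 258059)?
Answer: 5527/1620 ≈ 3.4117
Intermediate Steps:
(-388303 + (126529 - 1*208021))/(120359 - 258059) = (-388303 + (126529 - 208021))/(-137700) = (-388303 - 81492)*(-1/137700) = -469795*(-1/137700) = 5527/1620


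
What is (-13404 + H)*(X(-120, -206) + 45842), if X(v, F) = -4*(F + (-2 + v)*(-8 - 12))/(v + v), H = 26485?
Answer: 18004387537/30 ≈ 6.0015e+8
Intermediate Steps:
X(v, F) = -2*(40 + F - 20*v)/v (X(v, F) = -4*(F + (-2 + v)*(-20))/(2*v) = -4*(F + (40 - 20*v))*1/(2*v) = -4*(40 + F - 20*v)*1/(2*v) = -2*(40 + F - 20*v)/v)
(-13404 + H)*(X(-120, -206) + 45842) = (-13404 + 26485)*(2*(-40 - 1*(-206) + 20*(-120))/(-120) + 45842) = 13081*(2*(-1/120)*(-40 + 206 - 2400) + 45842) = 13081*(2*(-1/120)*(-2234) + 45842) = 13081*(1117/30 + 45842) = 13081*(1376377/30) = 18004387537/30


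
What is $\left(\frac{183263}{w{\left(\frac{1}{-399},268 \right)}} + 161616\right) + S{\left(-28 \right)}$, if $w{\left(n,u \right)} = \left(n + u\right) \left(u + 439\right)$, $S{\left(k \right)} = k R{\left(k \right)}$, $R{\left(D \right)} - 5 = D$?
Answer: $\frac{1752423476051}{10800031} \approx 1.6226 \cdot 10^{5}$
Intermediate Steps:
$R{\left(D \right)} = 5 + D$
$S{\left(k \right)} = k \left(5 + k\right)$
$w{\left(n,u \right)} = \left(439 + u\right) \left(n + u\right)$ ($w{\left(n,u \right)} = \left(n + u\right) \left(439 + u\right) = \left(439 + u\right) \left(n + u\right)$)
$\left(\frac{183263}{w{\left(\frac{1}{-399},268 \right)}} + 161616\right) + S{\left(-28 \right)} = \left(\frac{183263}{268^{2} + \frac{439}{-399} + 439 \cdot 268 + \frac{1}{-399} \cdot 268} + 161616\right) - 28 \left(5 - 28\right) = \left(\frac{183263}{71824 + 439 \left(- \frac{1}{399}\right) + 117652 - \frac{268}{399}} + 161616\right) - -644 = \left(\frac{183263}{71824 - \frac{439}{399} + 117652 - \frac{268}{399}} + 161616\right) + 644 = \left(\frac{183263}{\frac{10800031}{57}} + 161616\right) + 644 = \left(183263 \cdot \frac{57}{10800031} + 161616\right) + 644 = \left(\frac{10445991}{10800031} + 161616\right) + 644 = \frac{1745468256087}{10800031} + 644 = \frac{1752423476051}{10800031}$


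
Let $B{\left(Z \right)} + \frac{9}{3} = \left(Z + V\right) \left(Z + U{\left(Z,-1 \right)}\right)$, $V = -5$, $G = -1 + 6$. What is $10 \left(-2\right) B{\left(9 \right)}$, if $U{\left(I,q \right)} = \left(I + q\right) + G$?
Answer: $-1700$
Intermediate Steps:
$G = 5$
$U{\left(I,q \right)} = 5 + I + q$ ($U{\left(I,q \right)} = \left(I + q\right) + 5 = 5 + I + q$)
$B{\left(Z \right)} = -3 + \left(-5 + Z\right) \left(4 + 2 Z\right)$ ($B{\left(Z \right)} = -3 + \left(Z - 5\right) \left(Z + \left(5 + Z - 1\right)\right) = -3 + \left(-5 + Z\right) \left(Z + \left(4 + Z\right)\right) = -3 + \left(-5 + Z\right) \left(4 + 2 Z\right)$)
$10 \left(-2\right) B{\left(9 \right)} = 10 \left(-2\right) \left(-23 - 54 + 2 \cdot 9^{2}\right) = - 20 \left(-23 - 54 + 2 \cdot 81\right) = - 20 \left(-23 - 54 + 162\right) = \left(-20\right) 85 = -1700$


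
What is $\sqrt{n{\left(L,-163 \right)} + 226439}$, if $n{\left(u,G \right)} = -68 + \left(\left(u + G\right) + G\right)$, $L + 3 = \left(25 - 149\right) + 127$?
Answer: $\sqrt{226045} \approx 475.44$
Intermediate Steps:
$L = 0$ ($L = -3 + \left(\left(25 - 149\right) + 127\right) = -3 + \left(-124 + 127\right) = -3 + 3 = 0$)
$n{\left(u,G \right)} = -68 + u + 2 G$ ($n{\left(u,G \right)} = -68 + \left(\left(G + u\right) + G\right) = -68 + \left(u + 2 G\right) = -68 + u + 2 G$)
$\sqrt{n{\left(L,-163 \right)} + 226439} = \sqrt{\left(-68 + 0 + 2 \left(-163\right)\right) + 226439} = \sqrt{\left(-68 + 0 - 326\right) + 226439} = \sqrt{-394 + 226439} = \sqrt{226045}$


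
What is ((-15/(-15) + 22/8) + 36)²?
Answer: 25281/16 ≈ 1580.1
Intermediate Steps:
((-15/(-15) + 22/8) + 36)² = ((-15*(-1/15) + 22*(⅛)) + 36)² = ((1 + 11/4) + 36)² = (15/4 + 36)² = (159/4)² = 25281/16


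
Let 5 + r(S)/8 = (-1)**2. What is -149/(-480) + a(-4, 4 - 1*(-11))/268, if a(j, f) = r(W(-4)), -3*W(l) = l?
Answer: 6143/32160 ≈ 0.19101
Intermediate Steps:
W(l) = -l/3
r(S) = -32 (r(S) = -40 + 8*(-1)**2 = -40 + 8*1 = -40 + 8 = -32)
a(j, f) = -32
-149/(-480) + a(-4, 4 - 1*(-11))/268 = -149/(-480) - 32/268 = -149*(-1/480) - 32*1/268 = 149/480 - 8/67 = 6143/32160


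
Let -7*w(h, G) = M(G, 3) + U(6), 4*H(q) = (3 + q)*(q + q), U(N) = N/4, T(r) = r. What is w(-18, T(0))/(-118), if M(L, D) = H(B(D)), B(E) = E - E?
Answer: 3/1652 ≈ 0.0018160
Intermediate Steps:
U(N) = N/4 (U(N) = N*(¼) = N/4)
B(E) = 0
H(q) = q*(3 + q)/2 (H(q) = ((3 + q)*(q + q))/4 = ((3 + q)*(2*q))/4 = (2*q*(3 + q))/4 = q*(3 + q)/2)
M(L, D) = 0 (M(L, D) = (½)*0*(3 + 0) = (½)*0*3 = 0)
w(h, G) = -3/14 (w(h, G) = -(0 + (¼)*6)/7 = -(0 + 3/2)/7 = -⅐*3/2 = -3/14)
w(-18, T(0))/(-118) = -3/14/(-118) = -3/14*(-1/118) = 3/1652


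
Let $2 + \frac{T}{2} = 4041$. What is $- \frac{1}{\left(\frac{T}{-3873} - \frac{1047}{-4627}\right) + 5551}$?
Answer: $- \frac{17920371}{99442657546} \approx -0.00018021$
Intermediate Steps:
$T = 8078$ ($T = -4 + 2 \cdot 4041 = -4 + 8082 = 8078$)
$- \frac{1}{\left(\frac{T}{-3873} - \frac{1047}{-4627}\right) + 5551} = - \frac{1}{\left(\frac{8078}{-3873} - \frac{1047}{-4627}\right) + 5551} = - \frac{1}{\left(8078 \left(- \frac{1}{3873}\right) - - \frac{1047}{4627}\right) + 5551} = - \frac{1}{\left(- \frac{8078}{3873} + \frac{1047}{4627}\right) + 5551} = - \frac{1}{- \frac{33321875}{17920371} + 5551} = - \frac{1}{\frac{99442657546}{17920371}} = \left(-1\right) \frac{17920371}{99442657546} = - \frac{17920371}{99442657546}$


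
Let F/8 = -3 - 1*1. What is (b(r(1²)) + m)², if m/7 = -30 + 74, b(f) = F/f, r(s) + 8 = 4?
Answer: 99856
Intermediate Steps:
r(s) = -4 (r(s) = -8 + 4 = -4)
F = -32 (F = 8*(-3 - 1*1) = 8*(-3 - 1) = 8*(-4) = -32)
b(f) = -32/f
m = 308 (m = 7*(-30 + 74) = 7*44 = 308)
(b(r(1²)) + m)² = (-32/(-4) + 308)² = (-32*(-¼) + 308)² = (8 + 308)² = 316² = 99856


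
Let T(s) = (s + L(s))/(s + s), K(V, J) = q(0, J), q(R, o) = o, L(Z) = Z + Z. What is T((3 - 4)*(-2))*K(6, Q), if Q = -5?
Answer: -15/2 ≈ -7.5000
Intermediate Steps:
L(Z) = 2*Z
K(V, J) = J
T(s) = 3/2 (T(s) = (s + 2*s)/(s + s) = (3*s)/((2*s)) = (3*s)*(1/(2*s)) = 3/2)
T((3 - 4)*(-2))*K(6, Q) = (3/2)*(-5) = -15/2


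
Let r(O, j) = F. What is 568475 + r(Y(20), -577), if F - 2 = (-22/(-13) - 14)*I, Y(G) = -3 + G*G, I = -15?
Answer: 7392601/13 ≈ 5.6866e+5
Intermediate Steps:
Y(G) = -3 + G**2
F = 2426/13 (F = 2 + (-22/(-13) - 14)*(-15) = 2 + (-22*(-1/13) - 14)*(-15) = 2 + (22/13 - 14)*(-15) = 2 - 160/13*(-15) = 2 + 2400/13 = 2426/13 ≈ 186.62)
r(O, j) = 2426/13
568475 + r(Y(20), -577) = 568475 + 2426/13 = 7392601/13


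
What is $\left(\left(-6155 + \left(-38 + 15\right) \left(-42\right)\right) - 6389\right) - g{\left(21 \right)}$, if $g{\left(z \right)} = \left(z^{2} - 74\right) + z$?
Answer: $-11966$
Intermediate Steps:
$g{\left(z \right)} = -74 + z + z^{2}$ ($g{\left(z \right)} = \left(-74 + z^{2}\right) + z = -74 + z + z^{2}$)
$\left(\left(-6155 + \left(-38 + 15\right) \left(-42\right)\right) - 6389\right) - g{\left(21 \right)} = \left(\left(-6155 + \left(-38 + 15\right) \left(-42\right)\right) - 6389\right) - \left(-74 + 21 + 21^{2}\right) = \left(\left(-6155 - -966\right) - 6389\right) - \left(-74 + 21 + 441\right) = \left(\left(-6155 + 966\right) - 6389\right) - 388 = \left(-5189 - 6389\right) - 388 = -11578 - 388 = -11966$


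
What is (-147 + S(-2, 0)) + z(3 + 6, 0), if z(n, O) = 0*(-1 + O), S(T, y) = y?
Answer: -147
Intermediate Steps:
z(n, O) = 0
(-147 + S(-2, 0)) + z(3 + 6, 0) = (-147 + 0) + 0 = -147 + 0 = -147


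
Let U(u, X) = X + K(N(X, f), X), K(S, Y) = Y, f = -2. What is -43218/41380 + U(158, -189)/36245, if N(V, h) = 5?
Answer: -31641561/29996362 ≈ -1.0548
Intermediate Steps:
U(u, X) = 2*X (U(u, X) = X + X = 2*X)
-43218/41380 + U(158, -189)/36245 = -43218/41380 + (2*(-189))/36245 = -43218*1/41380 - 378*1/36245 = -21609/20690 - 378/36245 = -31641561/29996362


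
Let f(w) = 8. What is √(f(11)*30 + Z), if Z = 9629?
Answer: √9869 ≈ 99.343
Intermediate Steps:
√(f(11)*30 + Z) = √(8*30 + 9629) = √(240 + 9629) = √9869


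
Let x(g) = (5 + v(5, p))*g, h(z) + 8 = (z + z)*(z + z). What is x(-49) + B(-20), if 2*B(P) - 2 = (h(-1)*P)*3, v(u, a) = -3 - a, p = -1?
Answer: -26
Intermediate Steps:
h(z) = -8 + 4*z² (h(z) = -8 + (z + z)*(z + z) = -8 + (2*z)*(2*z) = -8 + 4*z²)
B(P) = 1 - 6*P (B(P) = 1 + (((-8 + 4*(-1)²)*P)*3)/2 = 1 + (((-8 + 4*1)*P)*3)/2 = 1 + (((-8 + 4)*P)*3)/2 = 1 + (-4*P*3)/2 = 1 + (-12*P)/2 = 1 - 6*P)
x(g) = 3*g (x(g) = (5 + (-3 - 1*(-1)))*g = (5 + (-3 + 1))*g = (5 - 2)*g = 3*g)
x(-49) + B(-20) = 3*(-49) + (1 - 6*(-20)) = -147 + (1 + 120) = -147 + 121 = -26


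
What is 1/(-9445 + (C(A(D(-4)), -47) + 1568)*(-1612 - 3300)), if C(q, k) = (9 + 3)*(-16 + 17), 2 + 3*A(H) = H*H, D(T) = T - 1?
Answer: -1/7770405 ≈ -1.2869e-7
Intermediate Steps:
D(T) = -1 + T
A(H) = -⅔ + H²/3 (A(H) = -⅔ + (H*H)/3 = -⅔ + H²/3)
C(q, k) = 12 (C(q, k) = 12*1 = 12)
1/(-9445 + (C(A(D(-4)), -47) + 1568)*(-1612 - 3300)) = 1/(-9445 + (12 + 1568)*(-1612 - 3300)) = 1/(-9445 + 1580*(-4912)) = 1/(-9445 - 7760960) = 1/(-7770405) = -1/7770405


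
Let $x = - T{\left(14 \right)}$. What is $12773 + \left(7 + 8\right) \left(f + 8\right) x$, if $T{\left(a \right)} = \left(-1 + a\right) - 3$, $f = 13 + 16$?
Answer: $7223$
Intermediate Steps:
$f = 29$
$T{\left(a \right)} = -4 + a$
$x = -10$ ($x = - (-4 + 14) = \left(-1\right) 10 = -10$)
$12773 + \left(7 + 8\right) \left(f + 8\right) x = 12773 + \left(7 + 8\right) \left(29 + 8\right) \left(-10\right) = 12773 + 15 \cdot 37 \left(-10\right) = 12773 + 555 \left(-10\right) = 12773 - 5550 = 7223$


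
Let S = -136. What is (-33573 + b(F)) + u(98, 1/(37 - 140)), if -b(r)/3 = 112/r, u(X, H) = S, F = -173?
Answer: -5831321/173 ≈ -33707.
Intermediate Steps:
u(X, H) = -136
b(r) = -336/r
(-33573 + b(F)) + u(98, 1/(37 - 140)) = (-33573 - 336/(-173)) - 136 = (-33573 - 336*(-1/173)) - 136 = (-33573 + 336/173) - 136 = -5807793/173 - 136 = -5831321/173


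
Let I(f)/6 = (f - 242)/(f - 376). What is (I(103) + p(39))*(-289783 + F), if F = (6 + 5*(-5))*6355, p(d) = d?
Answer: -1571090656/91 ≈ -1.7265e+7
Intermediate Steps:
I(f) = 6*(-242 + f)/(-376 + f) (I(f) = 6*((f - 242)/(f - 376)) = 6*((-242 + f)/(-376 + f)) = 6*(-242 + f)/(-376 + f))
F = -120745 (F = (6 - 25)*6355 = -19*6355 = -120745)
(I(103) + p(39))*(-289783 + F) = (6*(-242 + 103)/(-376 + 103) + 39)*(-289783 - 120745) = (6*(-139)/(-273) + 39)*(-410528) = (6*(-1/273)*(-139) + 39)*(-410528) = (278/91 + 39)*(-410528) = (3827/91)*(-410528) = -1571090656/91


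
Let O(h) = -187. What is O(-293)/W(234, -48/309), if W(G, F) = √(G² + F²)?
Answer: -1133*√145226665/17085490 ≈ -0.79914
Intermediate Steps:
W(G, F) = √(F² + G²)
O(-293)/W(234, -48/309) = -187/√((-48/309)² + 234²) = -187/√((-48*1/309)² + 54756) = -187/√((-16/103)² + 54756) = -187/√(256/10609 + 54756) = -187*103*√145226665/290453330 = -1133*√145226665/17085490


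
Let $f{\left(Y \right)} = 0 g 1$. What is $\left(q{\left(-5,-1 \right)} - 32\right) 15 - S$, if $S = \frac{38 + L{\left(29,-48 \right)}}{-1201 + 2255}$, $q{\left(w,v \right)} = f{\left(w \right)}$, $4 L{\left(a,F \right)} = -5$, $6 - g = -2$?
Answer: $- \frac{2023827}{4216} \approx -480.03$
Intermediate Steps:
$g = 8$ ($g = 6 - -2 = 6 + 2 = 8$)
$f{\left(Y \right)} = 0$ ($f{\left(Y \right)} = 0 \cdot 8 \cdot 1 = 0 \cdot 1 = 0$)
$L{\left(a,F \right)} = - \frac{5}{4}$ ($L{\left(a,F \right)} = \frac{1}{4} \left(-5\right) = - \frac{5}{4}$)
$q{\left(w,v \right)} = 0$
$S = \frac{147}{4216}$ ($S = \frac{38 - \frac{5}{4}}{-1201 + 2255} = \frac{147}{4 \cdot 1054} = \frac{147}{4} \cdot \frac{1}{1054} = \frac{147}{4216} \approx 0.034867$)
$\left(q{\left(-5,-1 \right)} - 32\right) 15 - S = \left(0 - 32\right) 15 - \frac{147}{4216} = \left(-32\right) 15 - \frac{147}{4216} = -480 - \frac{147}{4216} = - \frac{2023827}{4216}$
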